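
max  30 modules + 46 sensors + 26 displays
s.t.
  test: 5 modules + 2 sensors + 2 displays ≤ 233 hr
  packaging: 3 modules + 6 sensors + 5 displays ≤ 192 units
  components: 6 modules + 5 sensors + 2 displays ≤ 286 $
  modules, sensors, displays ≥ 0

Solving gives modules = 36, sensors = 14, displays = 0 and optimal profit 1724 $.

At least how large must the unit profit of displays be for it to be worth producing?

Binding: packaging and components. Non-binding: test (25 unused).
By complementary slackness, y = 0 for the non-binding constraint.
From A_Bᵀ y = c: 3·y_packaging + 6·y_components = 30; 6·y_packaging + 5·y_components = 46.
→ y_packaging = 6 and y_components = 2.
displays enters the basis when its profit ≥ yᵀa₃ = 6·5 + 2·2 = 34.

34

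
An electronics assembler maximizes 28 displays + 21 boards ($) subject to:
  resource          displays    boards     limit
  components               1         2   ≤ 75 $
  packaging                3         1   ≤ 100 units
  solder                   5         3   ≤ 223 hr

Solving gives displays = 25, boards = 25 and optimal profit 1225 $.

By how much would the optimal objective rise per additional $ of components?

Check each constraint at x*: components 75/75 (tight); packaging 100/100 (tight); solder 200/223 (slack 23).
Since solder is not tight, its dual is 0.
The binding rows give the dual system: 1·y_components + 3·y_packaging = 28 and 2·y_components + 1·y_packaging = 21.
This yields shadow prices y_components = 7, y_packaging = 7.
Shadow price of components = 7.

7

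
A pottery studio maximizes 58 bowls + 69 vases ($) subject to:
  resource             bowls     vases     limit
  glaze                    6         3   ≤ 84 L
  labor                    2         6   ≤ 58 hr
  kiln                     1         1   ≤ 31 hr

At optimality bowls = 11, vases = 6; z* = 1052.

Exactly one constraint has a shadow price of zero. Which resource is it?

glaze: 84/84 (binding)
labor: 58/58 (binding)
kiln: 17/31 (slack 14)
By complementary slackness, a constraint with positive slack has shadow price 0 → kiln.

kiln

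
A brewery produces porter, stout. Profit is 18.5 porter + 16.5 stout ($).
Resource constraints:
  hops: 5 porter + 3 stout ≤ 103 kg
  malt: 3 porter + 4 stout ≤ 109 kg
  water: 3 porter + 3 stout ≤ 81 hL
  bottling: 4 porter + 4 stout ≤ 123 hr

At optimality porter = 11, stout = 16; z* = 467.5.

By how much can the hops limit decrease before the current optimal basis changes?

Binding constraints: hops, water. The basis is B = [[5,3],[3,3]] with det 6.
Per unit decrease in hops, x* moves by d = (-0.5, 0.5).
The basis stays optimal until porter reaches 0; allowable decrease = 22 kg.

22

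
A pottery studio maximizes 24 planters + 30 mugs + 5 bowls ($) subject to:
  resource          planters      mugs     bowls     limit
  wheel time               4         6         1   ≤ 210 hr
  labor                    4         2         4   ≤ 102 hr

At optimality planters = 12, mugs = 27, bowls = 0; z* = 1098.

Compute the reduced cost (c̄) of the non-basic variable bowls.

Both wheel time and labor are binding at x*.
From A_Bᵀ y = c: 4·y_wheel time + 4·y_labor = 24; 6·y_wheel time + 2·y_labor = 30.
Solving: y_wheel time = 4.5, y_labor = 1.5.
Reduced cost of bowls: c₃ − yᵀa₃ = 5 − (4.5·1 + 1.5·4) = 5 − 10.5 = -5.5.

-5.5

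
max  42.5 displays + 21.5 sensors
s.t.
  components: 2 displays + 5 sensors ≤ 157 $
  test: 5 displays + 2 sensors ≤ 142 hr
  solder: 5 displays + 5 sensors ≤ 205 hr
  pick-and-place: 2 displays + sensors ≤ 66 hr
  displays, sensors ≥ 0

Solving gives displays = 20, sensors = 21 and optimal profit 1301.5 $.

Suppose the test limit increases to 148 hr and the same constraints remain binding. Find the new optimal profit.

Binding: test and solder. Non-binding: components (12 unused), pick-and-place (5 unused).
Since components, pick-and-place are not tight, their duals are 0.
Dual feasibility on the basic columns requires 5·y_test + 5·y_solder = 42.5, 2·y_test + 5·y_solder = 21.5.
→ y_test = 7 and y_solder = 1.5.
Δz = y_test·Δb = 7 × (6) = 42, so new z* = 1301.5 + 42 = 1343.5.

1343.5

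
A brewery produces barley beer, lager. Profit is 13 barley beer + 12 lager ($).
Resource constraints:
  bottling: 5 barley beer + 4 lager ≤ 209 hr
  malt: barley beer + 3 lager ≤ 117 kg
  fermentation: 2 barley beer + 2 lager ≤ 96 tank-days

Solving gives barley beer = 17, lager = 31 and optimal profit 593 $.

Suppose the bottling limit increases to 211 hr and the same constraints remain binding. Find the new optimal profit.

595

At the optimum: bottling uses 209 of 209 (binding); malt uses 110 of 117 (slack = 7); fermentation uses 96 of 96 (binding).
Slack constraints have shadow price 0 (complementary slackness).
From A_Bᵀ y = c: 5·y_bottling + 2·y_fermentation = 13; 4·y_bottling + 2·y_fermentation = 12.
Solving: y_bottling = 1, y_fermentation = 4.
Δz = y_bottling·Δb = 1 × (2) = 2, so new z* = 593 + 2 = 595.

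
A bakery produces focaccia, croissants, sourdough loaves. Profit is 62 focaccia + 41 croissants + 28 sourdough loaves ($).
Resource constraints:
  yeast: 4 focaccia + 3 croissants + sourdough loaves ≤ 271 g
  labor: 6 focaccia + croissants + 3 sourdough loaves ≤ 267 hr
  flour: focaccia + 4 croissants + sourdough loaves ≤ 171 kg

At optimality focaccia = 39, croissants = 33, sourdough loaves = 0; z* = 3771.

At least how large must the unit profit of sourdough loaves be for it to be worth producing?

35

Binding: labor and flour. Non-binding: yeast (16 unused).
Slack constraints have shadow price 0 (complementary slackness).
Dual feasibility on the basic columns requires 6·y_labor + 1·y_flour = 62, 1·y_labor + 4·y_flour = 41.
This yields shadow prices y_labor = 9, y_flour = 8.
sourdough loaves enters the basis when its profit ≥ yᵀa₃ = 9·3 + 8·1 = 35.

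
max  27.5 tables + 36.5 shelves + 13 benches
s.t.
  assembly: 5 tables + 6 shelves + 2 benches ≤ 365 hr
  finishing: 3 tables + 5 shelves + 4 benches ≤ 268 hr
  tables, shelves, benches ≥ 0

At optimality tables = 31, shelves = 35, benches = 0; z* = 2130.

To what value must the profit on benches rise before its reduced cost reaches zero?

18

Check each constraint at x*: assembly 365/365 (tight); finishing 268/268 (tight).
From A_Bᵀ y = c: 5·y_assembly + 3·y_finishing = 27.5; 6·y_assembly + 5·y_finishing = 36.5.
This yields shadow prices y_assembly = 4, y_finishing = 2.5.
benches enters the basis when its profit ≥ yᵀa₃ = 4·2 + 2.5·4 = 18.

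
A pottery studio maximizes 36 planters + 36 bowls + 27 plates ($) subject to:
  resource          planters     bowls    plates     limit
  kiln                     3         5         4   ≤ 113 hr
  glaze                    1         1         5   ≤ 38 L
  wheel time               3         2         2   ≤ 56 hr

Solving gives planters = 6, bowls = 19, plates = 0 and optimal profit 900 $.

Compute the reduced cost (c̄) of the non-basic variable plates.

-5

Check each constraint at x*: kiln 113/113 (tight); glaze 25/38 (slack 13); wheel time 56/56 (tight).
By complementary slackness, y = 0 for the non-binding constraint.
Dual feasibility on the basic columns requires 3·y_kiln + 3·y_wheel time = 36, 5·y_kiln + 2·y_wheel time = 36.
Solving: y_kiln = 4, y_wheel time = 8.
Reduced cost of plates: c₃ − yᵀa₃ = 27 − (4·4 + 8·2) = 27 − 32 = -5.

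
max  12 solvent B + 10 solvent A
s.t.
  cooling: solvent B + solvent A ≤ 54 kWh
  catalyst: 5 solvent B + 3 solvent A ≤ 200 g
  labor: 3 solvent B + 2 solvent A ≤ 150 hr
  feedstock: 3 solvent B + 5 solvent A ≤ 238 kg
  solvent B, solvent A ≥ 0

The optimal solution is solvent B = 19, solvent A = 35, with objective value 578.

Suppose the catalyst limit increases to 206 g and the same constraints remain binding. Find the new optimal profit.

584

Binding: cooling and catalyst. Non-binding: labor (23 unused), feedstock (6 unused).
Since labor, feedstock are not tight, their duals are 0.
From A_Bᵀ y = c: 1·y_cooling + 5·y_catalyst = 12; 1·y_cooling + 3·y_catalyst = 10.
Solving: y_cooling = 7, y_catalyst = 1.
Δz = y_catalyst·Δb = 1 × (6) = 6, so new z* = 578 + 6 = 584.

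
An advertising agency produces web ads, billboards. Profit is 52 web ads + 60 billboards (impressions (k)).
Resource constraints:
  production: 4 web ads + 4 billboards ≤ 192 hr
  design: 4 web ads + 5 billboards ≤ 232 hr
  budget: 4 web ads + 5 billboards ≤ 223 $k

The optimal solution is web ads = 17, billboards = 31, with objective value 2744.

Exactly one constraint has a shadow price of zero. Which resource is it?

design

production: 192/192 (binding)
design: 223/232 (slack 9)
budget: 223/223 (binding)
By complementary slackness, a constraint with positive slack has shadow price 0 → design.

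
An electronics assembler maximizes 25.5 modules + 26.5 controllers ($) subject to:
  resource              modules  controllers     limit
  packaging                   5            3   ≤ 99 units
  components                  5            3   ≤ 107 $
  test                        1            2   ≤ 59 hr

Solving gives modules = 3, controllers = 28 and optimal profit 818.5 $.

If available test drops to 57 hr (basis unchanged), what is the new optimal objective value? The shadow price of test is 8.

Δb = -2, so new z* = 818.5 + (8)·(-2) = 818.5 − 16 = 802.5.

802.5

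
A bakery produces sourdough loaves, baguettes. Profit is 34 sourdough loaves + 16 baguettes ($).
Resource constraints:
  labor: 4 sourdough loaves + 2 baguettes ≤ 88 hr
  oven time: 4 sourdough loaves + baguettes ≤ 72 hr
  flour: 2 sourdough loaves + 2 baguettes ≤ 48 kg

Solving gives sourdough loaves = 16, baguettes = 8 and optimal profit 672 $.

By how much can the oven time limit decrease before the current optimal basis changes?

Binding constraints: oven time, flour. The basis is B = [[4,1],[2,2]] with det 6.
Per unit decrease in oven time, x* moves by d = (-0.3333, 0.3333).
The basis stays optimal until sourdough loaves reaches 0; allowable decrease = 48 hr.

48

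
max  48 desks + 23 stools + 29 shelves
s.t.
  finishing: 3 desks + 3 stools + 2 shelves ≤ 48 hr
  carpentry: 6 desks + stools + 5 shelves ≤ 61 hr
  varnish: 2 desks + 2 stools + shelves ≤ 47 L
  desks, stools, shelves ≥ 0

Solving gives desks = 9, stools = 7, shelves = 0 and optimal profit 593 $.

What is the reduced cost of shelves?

Check each constraint at x*: finishing 48/48 (tight); carpentry 61/61 (tight); varnish 32/47 (slack 15).
Since varnish is not tight, its dual is 0.
Dual feasibility on the basic columns requires 3·y_finishing + 6·y_carpentry = 48, 3·y_finishing + 1·y_carpentry = 23.
→ y_finishing = 6 and y_carpentry = 5.
Reduced cost of shelves: c₃ − yᵀa₃ = 29 − (6·2 + 5·5) = 29 − 37 = -8.

-8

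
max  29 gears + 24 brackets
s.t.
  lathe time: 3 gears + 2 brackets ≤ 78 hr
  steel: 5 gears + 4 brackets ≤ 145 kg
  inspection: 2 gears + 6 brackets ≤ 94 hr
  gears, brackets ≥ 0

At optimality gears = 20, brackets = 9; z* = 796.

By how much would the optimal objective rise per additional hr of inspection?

At the optimum: lathe time uses 78 of 78 (binding); steel uses 136 of 145 (slack = 9); inspection uses 94 of 94 (binding).
Since steel is not tight, its dual is 0.
From A_Bᵀ y = c: 3·y_lathe time + 2·y_inspection = 29; 2·y_lathe time + 6·y_inspection = 24.
→ y_lathe time = 9 and y_inspection = 1.
Shadow price of inspection = 1.

1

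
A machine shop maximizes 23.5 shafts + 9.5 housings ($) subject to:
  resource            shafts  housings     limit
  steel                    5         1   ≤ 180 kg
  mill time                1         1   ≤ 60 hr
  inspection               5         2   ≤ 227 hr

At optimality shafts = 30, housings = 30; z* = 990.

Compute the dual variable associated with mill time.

6

Binding: steel and mill time. Non-binding: inspection (17 unused).
Since inspection is not tight, its dual is 0.
From A_Bᵀ y = c: 5·y_steel + 1·y_mill time = 23.5; 1·y_steel + 1·y_mill time = 9.5.
→ y_steel = 3.5 and y_mill time = 6.
Shadow price of mill time = 6.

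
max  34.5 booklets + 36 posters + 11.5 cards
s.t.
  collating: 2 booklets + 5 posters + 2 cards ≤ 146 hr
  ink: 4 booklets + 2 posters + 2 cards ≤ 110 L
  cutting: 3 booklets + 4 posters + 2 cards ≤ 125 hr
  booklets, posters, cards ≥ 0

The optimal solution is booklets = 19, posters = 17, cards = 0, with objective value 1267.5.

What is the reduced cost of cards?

Check each constraint at x*: collating 123/146 (slack 23); ink 110/110 (tight); cutting 125/125 (tight).
By complementary slackness, y = 0 for the non-binding constraint.
Dual feasibility on the basic columns requires 4·y_ink + 3·y_cutting = 34.5, 2·y_ink + 4·y_cutting = 36.
This yields shadow prices y_ink = 3, y_cutting = 7.5.
Reduced cost of cards: c₃ − yᵀa₃ = 11.5 − (3·2 + 7.5·2) = 11.5 − 21 = -9.5.

-9.5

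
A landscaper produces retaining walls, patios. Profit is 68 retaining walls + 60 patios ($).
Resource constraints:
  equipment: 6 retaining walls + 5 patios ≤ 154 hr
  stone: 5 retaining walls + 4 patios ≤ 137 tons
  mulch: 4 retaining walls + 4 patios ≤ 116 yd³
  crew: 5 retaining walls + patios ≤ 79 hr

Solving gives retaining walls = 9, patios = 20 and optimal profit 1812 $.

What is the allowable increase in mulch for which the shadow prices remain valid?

Binding constraints: equipment, mulch. The basis is B = [[6,5],[4,4]] with det 4.
Per unit increase in mulch, x* moves by d = (-1.25, 1.5).
The basis stays optimal until retaining walls reaches 0; allowable increase = 7.2 yd³.

7.2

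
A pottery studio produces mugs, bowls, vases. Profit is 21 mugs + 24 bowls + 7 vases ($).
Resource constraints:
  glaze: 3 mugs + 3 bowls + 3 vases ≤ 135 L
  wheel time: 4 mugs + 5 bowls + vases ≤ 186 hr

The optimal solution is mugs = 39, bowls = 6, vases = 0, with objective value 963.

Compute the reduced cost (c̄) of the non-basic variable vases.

At the optimum: glaze uses 135 of 135 (binding); wheel time uses 186 of 186 (binding).
Dual feasibility on the basic columns requires 3·y_glaze + 4·y_wheel time = 21, 3·y_glaze + 5·y_wheel time = 24.
Solving: y_glaze = 3, y_wheel time = 3.
Reduced cost of vases: c₃ − yᵀa₃ = 7 − (3·3 + 3·1) = 7 − 12 = -5.

-5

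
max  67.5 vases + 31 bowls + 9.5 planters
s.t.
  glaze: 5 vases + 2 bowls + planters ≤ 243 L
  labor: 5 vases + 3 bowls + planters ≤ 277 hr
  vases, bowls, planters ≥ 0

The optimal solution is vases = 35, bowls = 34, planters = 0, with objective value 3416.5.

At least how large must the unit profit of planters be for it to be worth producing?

Check each constraint at x*: glaze 243/243 (tight); labor 277/277 (tight).
Dual feasibility on the basic columns requires 5·y_glaze + 5·y_labor = 67.5, 2·y_glaze + 3·y_labor = 31.
Solving: y_glaze = 9.5, y_labor = 4.
planters enters the basis when its profit ≥ yᵀa₃ = 9.5·1 + 4·1 = 13.5.

13.5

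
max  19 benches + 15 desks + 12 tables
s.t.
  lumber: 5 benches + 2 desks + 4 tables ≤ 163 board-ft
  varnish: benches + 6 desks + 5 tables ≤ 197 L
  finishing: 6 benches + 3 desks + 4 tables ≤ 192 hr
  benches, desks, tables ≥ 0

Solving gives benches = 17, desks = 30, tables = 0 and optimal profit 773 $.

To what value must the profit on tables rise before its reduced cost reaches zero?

Binding: varnish and finishing. Non-binding: lumber (18 unused).
Since lumber is not tight, its dual is 0.
The binding rows give the dual system: 1·y_varnish + 6·y_finishing = 19 and 6·y_varnish + 3·y_finishing = 15.
Solving: y_varnish = 1, y_finishing = 3.
tables enters the basis when its profit ≥ yᵀa₃ = 1·5 + 3·4 = 17.

17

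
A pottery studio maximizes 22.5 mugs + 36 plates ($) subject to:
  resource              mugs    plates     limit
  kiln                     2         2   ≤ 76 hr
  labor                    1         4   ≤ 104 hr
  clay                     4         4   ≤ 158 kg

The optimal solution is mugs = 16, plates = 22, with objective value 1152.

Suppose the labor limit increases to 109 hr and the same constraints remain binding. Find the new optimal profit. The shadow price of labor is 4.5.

Δb = 5, so new z* = 1152 + (4.5)·(5) = 1152 + 22.5 = 1174.5.

1174.5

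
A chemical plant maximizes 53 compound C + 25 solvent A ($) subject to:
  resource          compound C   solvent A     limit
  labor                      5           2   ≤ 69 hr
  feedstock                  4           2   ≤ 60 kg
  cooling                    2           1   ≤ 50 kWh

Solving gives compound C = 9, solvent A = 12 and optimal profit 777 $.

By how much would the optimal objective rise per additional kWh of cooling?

Binding: labor and feedstock. Non-binding: cooling (20 unused).
Slack constraints have shadow price 0 (complementary slackness).
Dual feasibility on the basic columns requires 5·y_labor + 4·y_feedstock = 53, 2·y_labor + 2·y_feedstock = 25.
Solving: y_labor = 3, y_feedstock = 9.5.
Shadow price of cooling = 0.

0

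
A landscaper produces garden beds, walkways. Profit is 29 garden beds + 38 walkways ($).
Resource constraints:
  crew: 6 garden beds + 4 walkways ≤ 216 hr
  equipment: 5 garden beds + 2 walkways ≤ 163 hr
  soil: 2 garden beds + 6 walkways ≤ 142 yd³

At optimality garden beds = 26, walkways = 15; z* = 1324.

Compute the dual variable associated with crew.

3.5

Binding: crew and soil. Non-binding: equipment (3 unused).
Since equipment is not tight, its dual is 0.
Dual feasibility on the basic columns requires 6·y_crew + 2·y_soil = 29, 4·y_crew + 6·y_soil = 38.
This yields shadow prices y_crew = 3.5, y_soil = 4.
Shadow price of crew = 3.5.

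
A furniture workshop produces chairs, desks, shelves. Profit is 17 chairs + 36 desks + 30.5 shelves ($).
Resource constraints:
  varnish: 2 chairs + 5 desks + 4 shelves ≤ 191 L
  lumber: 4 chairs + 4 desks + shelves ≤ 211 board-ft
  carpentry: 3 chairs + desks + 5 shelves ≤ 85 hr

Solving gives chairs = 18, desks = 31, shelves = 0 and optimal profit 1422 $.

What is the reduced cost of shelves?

-2.5

Binding: varnish and carpentry. Non-binding: lumber (15 unused).
By complementary slackness, y = 0 for the non-binding constraint.
Dual feasibility on the basic columns requires 2·y_varnish + 3·y_carpentry = 17, 5·y_varnish + 1·y_carpentry = 36.
This yields shadow prices y_varnish = 7, y_carpentry = 1.
Reduced cost of shelves: c₃ − yᵀa₃ = 30.5 − (7·4 + 1·5) = 30.5 − 33 = -2.5.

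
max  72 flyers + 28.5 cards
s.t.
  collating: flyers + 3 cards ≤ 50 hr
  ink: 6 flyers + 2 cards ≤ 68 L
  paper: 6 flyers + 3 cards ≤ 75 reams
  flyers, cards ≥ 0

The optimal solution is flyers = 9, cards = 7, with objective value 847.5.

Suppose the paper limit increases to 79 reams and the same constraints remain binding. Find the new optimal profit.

865.5

At the optimum: collating uses 30 of 50 (slack = 20); ink uses 68 of 68 (binding); paper uses 75 of 75 (binding).
By complementary slackness, y = 0 for the non-binding constraint.
From A_Bᵀ y = c: 6·y_ink + 6·y_paper = 72; 2·y_ink + 3·y_paper = 28.5.
→ y_ink = 7.5 and y_paper = 4.5.
Δz = y_paper·Δb = 4.5 × (4) = 18, so new z* = 847.5 + 18 = 865.5.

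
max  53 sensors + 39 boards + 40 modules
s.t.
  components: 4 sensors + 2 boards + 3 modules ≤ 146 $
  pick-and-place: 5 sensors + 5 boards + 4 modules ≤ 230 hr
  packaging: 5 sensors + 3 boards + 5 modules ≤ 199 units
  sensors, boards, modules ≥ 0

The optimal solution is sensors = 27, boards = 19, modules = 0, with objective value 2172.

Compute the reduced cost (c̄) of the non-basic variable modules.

-1

At the optimum: components uses 146 of 146 (binding); pick-and-place uses 230 of 230 (binding); packaging uses 192 of 199 (slack = 7).
Slack constraints have shadow price 0 (complementary slackness).
From A_Bᵀ y = c: 4·y_components + 5·y_pick-and-place = 53; 2·y_components + 5·y_pick-and-place = 39.
Solving: y_components = 7, y_pick-and-place = 5.
Reduced cost of modules: c₃ − yᵀa₃ = 40 − (7·3 + 5·4) = 40 − 41 = -1.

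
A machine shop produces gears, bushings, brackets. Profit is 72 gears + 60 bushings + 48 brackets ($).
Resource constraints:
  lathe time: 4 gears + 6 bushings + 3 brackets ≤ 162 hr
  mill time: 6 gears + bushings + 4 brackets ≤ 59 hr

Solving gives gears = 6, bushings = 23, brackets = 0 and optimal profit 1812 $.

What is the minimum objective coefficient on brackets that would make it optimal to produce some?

At the optimum: lathe time uses 162 of 162 (binding); mill time uses 59 of 59 (binding).
The binding rows give the dual system: 4·y_lathe time + 6·y_mill time = 72 and 6·y_lathe time + 1·y_mill time = 60.
This yields shadow prices y_lathe time = 9, y_mill time = 6.
brackets enters the basis when its profit ≥ yᵀa₃ = 9·3 + 6·4 = 51.

51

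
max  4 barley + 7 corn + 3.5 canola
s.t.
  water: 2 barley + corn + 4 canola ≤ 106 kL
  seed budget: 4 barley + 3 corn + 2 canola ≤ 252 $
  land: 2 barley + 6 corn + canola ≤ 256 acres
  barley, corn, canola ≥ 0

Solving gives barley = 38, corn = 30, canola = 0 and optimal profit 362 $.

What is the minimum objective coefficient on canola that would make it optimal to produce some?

5

At the optimum: water uses 106 of 106 (binding); seed budget uses 242 of 252 (slack = 10); land uses 256 of 256 (binding).
Since seed budget is not tight, its dual is 0.
The binding rows give the dual system: 2·y_water + 2·y_land = 4 and 1·y_water + 6·y_land = 7.
→ y_water = 1 and y_land = 1.
canola enters the basis when its profit ≥ yᵀa₃ = 1·4 + 1·1 = 5.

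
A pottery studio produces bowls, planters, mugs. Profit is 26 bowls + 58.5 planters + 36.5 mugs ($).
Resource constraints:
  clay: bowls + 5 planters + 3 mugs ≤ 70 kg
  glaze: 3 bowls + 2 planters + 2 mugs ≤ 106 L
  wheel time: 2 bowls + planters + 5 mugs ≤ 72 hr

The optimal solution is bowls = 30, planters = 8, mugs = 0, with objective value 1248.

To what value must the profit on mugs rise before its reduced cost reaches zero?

Check each constraint at x*: clay 70/70 (tight); glaze 106/106 (tight); wheel time 68/72 (slack 4).
Since wheel time is not tight, its dual is 0.
The binding rows give the dual system: 1·y_clay + 3·y_glaze = 26 and 5·y_clay + 2·y_glaze = 58.5.
Solving: y_clay = 9.5, y_glaze = 5.5.
mugs enters the basis when its profit ≥ yᵀa₃ = 9.5·3 + 5.5·2 = 39.5.

39.5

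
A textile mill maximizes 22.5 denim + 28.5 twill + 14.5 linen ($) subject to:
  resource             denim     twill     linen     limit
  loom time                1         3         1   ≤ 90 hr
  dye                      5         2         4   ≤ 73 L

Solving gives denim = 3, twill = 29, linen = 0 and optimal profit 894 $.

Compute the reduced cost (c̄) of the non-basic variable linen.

-5

Check each constraint at x*: loom time 90/90 (tight); dye 73/73 (tight).
The binding rows give the dual system: 1·y_loom time + 5·y_dye = 22.5 and 3·y_loom time + 2·y_dye = 28.5.
Solving: y_loom time = 7.5, y_dye = 3.
Reduced cost of linen: c₃ − yᵀa₃ = 14.5 − (7.5·1 + 3·4) = 14.5 − 19.5 = -5.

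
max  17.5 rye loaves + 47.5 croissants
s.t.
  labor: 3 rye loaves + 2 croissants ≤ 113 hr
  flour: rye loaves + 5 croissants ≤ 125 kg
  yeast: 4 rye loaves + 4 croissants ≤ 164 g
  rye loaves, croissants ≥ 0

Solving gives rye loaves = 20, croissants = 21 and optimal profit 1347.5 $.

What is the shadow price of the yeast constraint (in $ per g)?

Check each constraint at x*: labor 102/113 (slack 11); flour 125/125 (tight); yeast 164/164 (tight).
Since labor is not tight, its dual is 0.
Dual feasibility on the basic columns requires 1·y_flour + 4·y_yeast = 17.5, 5·y_flour + 4·y_yeast = 47.5.
→ y_flour = 7.5 and y_yeast = 2.5.
Shadow price of yeast = 2.5.

2.5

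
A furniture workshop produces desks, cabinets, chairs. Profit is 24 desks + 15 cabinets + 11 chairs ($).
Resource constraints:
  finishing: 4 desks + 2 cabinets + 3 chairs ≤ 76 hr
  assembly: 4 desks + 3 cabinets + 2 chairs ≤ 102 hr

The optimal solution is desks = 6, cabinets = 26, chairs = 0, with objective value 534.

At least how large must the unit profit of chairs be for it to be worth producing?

Both finishing and assembly are binding at x*.
Dual feasibility on the basic columns requires 4·y_finishing + 4·y_assembly = 24, 2·y_finishing + 3·y_assembly = 15.
→ y_finishing = 3 and y_assembly = 3.
chairs enters the basis when its profit ≥ yᵀa₃ = 3·3 + 3·2 = 15.

15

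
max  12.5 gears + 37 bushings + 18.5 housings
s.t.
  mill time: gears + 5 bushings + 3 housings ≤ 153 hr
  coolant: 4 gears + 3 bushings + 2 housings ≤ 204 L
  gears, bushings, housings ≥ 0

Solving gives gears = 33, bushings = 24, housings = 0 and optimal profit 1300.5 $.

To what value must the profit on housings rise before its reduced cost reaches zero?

At the optimum: mill time uses 153 of 153 (binding); coolant uses 204 of 204 (binding).
The binding rows give the dual system: 1·y_mill time + 4·y_coolant = 12.5 and 5·y_mill time + 3·y_coolant = 37.
→ y_mill time = 6.5 and y_coolant = 1.5.
housings enters the basis when its profit ≥ yᵀa₃ = 6.5·3 + 1.5·2 = 22.5.

22.5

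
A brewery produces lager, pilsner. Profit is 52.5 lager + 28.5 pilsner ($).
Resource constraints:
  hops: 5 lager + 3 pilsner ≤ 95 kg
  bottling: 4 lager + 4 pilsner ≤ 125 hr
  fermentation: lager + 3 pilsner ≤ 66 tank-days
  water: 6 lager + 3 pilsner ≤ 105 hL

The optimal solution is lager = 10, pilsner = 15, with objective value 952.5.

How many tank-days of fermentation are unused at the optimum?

11

fermentation used = 1·10 + 3·15 = 55; slack = 66 − 55 = 11.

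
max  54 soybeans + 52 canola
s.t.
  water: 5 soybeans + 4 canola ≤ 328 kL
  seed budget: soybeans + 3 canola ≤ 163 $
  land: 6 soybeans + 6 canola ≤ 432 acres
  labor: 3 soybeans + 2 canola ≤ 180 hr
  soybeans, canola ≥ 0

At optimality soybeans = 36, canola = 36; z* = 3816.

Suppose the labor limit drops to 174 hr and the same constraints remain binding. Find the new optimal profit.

3804

Check each constraint at x*: water 324/328 (slack 4); seed budget 144/163 (slack 19); land 432/432 (tight); labor 180/180 (tight).
Since water, seed budget are not tight, their duals are 0.
The binding rows give the dual system: 6·y_land + 3·y_labor = 54 and 6·y_land + 2·y_labor = 52.
This yields shadow prices y_land = 8, y_labor = 2.
Δz = y_labor·Δb = 2 × (-6) = -12, so new z* = 3816 − 12 = 3804.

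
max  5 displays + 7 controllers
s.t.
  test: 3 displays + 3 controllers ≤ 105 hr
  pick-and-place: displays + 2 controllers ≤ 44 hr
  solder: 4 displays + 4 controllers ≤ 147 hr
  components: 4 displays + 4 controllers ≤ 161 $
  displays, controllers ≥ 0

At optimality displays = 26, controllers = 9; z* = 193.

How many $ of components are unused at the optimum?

21

components used = 4·26 + 4·9 = 140; slack = 161 − 140 = 21.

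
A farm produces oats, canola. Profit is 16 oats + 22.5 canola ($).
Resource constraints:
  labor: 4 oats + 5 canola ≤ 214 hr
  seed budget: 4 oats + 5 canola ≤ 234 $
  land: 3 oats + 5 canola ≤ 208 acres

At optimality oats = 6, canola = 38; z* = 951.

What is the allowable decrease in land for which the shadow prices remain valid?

Binding constraints: labor, land. The basis is B = [[4,5],[3,5]] with det 5.
Per unit decrease in land, x* moves by d = (1, -0.8).
The basis stays optimal until canola reaches 0; allowable decrease = 47.5 acres.

47.5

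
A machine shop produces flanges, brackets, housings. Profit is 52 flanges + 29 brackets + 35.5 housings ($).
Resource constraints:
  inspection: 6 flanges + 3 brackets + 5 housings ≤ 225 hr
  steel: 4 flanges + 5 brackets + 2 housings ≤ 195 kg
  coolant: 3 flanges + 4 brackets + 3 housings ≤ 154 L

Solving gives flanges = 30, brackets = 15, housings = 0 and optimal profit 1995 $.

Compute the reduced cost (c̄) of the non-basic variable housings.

Check each constraint at x*: inspection 225/225 (tight); steel 195/195 (tight); coolant 150/154 (slack 4).
Since coolant is not tight, its dual is 0.
Dual feasibility on the basic columns requires 6·y_inspection + 4·y_steel = 52, 3·y_inspection + 5·y_steel = 29.
This yields shadow prices y_inspection = 8, y_steel = 1.
Reduced cost of housings: c₃ − yᵀa₃ = 35.5 − (8·5 + 1·2) = 35.5 − 42 = -6.5.

-6.5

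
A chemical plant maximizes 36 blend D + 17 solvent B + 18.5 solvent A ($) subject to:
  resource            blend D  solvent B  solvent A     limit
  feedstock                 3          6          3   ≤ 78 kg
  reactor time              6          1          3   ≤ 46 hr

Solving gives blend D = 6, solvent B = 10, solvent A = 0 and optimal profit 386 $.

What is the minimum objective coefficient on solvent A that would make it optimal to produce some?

21

Check each constraint at x*: feedstock 78/78 (tight); reactor time 46/46 (tight).
The binding rows give the dual system: 3·y_feedstock + 6·y_reactor time = 36 and 6·y_feedstock + 1·y_reactor time = 17.
Solving: y_feedstock = 2, y_reactor time = 5.
solvent A enters the basis when its profit ≥ yᵀa₃ = 2·3 + 5·3 = 21.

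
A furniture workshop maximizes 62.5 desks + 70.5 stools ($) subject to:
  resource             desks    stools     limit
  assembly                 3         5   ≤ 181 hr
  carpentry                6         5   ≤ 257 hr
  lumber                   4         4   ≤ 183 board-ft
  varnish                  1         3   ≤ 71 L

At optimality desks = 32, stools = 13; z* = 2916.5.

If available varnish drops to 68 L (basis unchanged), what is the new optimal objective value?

2891

At the optimum: assembly uses 161 of 181 (slack = 20); carpentry uses 257 of 257 (binding); lumber uses 180 of 183 (slack = 3); varnish uses 71 of 71 (binding).
By complementary slackness, y = 0 for the non-binding constraints.
From A_Bᵀ y = c: 6·y_carpentry + 1·y_varnish = 62.5; 5·y_carpentry + 3·y_varnish = 70.5.
Solving: y_carpentry = 9, y_varnish = 8.5.
Δz = y_varnish·Δb = 8.5 × (-3) = -25.5, so new z* = 2916.5 − 25.5 = 2891.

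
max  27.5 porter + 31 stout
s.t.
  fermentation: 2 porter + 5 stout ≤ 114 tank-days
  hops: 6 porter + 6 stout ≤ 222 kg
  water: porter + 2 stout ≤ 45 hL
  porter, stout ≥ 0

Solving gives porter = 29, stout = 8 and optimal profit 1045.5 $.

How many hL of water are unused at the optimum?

water used = 1·29 + 2·8 = 45; slack = 45 − 45 = 0.

0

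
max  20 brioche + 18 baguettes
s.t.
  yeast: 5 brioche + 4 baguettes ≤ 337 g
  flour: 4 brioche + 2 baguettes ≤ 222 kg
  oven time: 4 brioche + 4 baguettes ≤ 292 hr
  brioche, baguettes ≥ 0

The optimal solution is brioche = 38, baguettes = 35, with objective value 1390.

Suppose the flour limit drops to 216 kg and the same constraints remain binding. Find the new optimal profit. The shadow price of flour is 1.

1384

Δb = -6, so new z* = 1390 + (1)·(-6) = 1390 − 6 = 1384.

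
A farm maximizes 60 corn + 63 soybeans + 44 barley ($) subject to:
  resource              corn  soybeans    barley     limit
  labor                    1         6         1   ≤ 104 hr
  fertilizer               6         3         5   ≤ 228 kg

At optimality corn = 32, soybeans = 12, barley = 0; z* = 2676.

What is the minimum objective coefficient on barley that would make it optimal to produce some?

51

Both labor and fertilizer are binding at x*.
From A_Bᵀ y = c: 1·y_labor + 6·y_fertilizer = 60; 6·y_labor + 3·y_fertilizer = 63.
Solving: y_labor = 6, y_fertilizer = 9.
barley enters the basis when its profit ≥ yᵀa₃ = 6·1 + 9·5 = 51.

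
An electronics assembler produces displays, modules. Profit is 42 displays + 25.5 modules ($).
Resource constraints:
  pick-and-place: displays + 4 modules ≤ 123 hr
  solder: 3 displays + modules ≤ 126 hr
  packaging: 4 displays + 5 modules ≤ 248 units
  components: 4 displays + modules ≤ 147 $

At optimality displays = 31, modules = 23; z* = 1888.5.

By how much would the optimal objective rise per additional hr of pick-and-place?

4

Check each constraint at x*: pick-and-place 123/123 (tight); solder 116/126 (slack 10); packaging 239/248 (slack 9); components 147/147 (tight).
Since solder, packaging are not tight, their duals are 0.
Dual feasibility on the basic columns requires 1·y_pick-and-place + 4·y_components = 42, 4·y_pick-and-place + 1·y_components = 25.5.
This yields shadow prices y_pick-and-place = 4, y_components = 9.5.
Shadow price of pick-and-place = 4.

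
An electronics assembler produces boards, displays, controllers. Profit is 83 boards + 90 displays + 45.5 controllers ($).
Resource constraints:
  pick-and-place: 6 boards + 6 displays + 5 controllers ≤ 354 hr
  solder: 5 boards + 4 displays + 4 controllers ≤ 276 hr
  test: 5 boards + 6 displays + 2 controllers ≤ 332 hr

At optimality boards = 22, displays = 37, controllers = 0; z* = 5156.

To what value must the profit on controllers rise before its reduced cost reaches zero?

54

Binding: pick-and-place and test. Non-binding: solder (18 unused).
Slack constraints have shadow price 0 (complementary slackness).
From A_Bᵀ y = c: 6·y_pick-and-place + 5·y_test = 83; 6·y_pick-and-place + 6·y_test = 90.
This yields shadow prices y_pick-and-place = 8, y_test = 7.
controllers enters the basis when its profit ≥ yᵀa₃ = 8·5 + 7·2 = 54.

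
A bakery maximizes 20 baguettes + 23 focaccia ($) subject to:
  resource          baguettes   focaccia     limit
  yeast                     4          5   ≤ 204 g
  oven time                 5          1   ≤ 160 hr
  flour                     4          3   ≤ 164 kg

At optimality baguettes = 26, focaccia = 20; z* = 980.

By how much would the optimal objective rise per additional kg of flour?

Binding: yeast and flour. Non-binding: oven time (10 unused).
Slack constraints have shadow price 0 (complementary slackness).
The binding rows give the dual system: 4·y_yeast + 4·y_flour = 20 and 5·y_yeast + 3·y_flour = 23.
Solving: y_yeast = 4, y_flour = 1.
Shadow price of flour = 1.

1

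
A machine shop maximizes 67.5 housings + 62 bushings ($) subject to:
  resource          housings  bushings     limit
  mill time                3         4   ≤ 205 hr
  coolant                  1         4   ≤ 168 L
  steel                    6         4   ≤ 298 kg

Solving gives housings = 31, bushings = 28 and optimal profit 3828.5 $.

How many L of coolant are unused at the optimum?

25

coolant used = 1·31 + 4·28 = 143; slack = 168 − 143 = 25.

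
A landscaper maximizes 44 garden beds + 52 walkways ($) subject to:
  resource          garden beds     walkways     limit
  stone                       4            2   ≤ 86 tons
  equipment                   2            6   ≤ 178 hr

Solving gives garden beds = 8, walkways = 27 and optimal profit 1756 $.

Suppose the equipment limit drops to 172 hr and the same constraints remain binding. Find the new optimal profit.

At the optimum: stone uses 86 of 86 (binding); equipment uses 178 of 178 (binding).
The binding rows give the dual system: 4·y_stone + 2·y_equipment = 44 and 2·y_stone + 6·y_equipment = 52.
Solving: y_stone = 8, y_equipment = 6.
Δz = y_equipment·Δb = 6 × (-6) = -36, so new z* = 1756 − 36 = 1720.

1720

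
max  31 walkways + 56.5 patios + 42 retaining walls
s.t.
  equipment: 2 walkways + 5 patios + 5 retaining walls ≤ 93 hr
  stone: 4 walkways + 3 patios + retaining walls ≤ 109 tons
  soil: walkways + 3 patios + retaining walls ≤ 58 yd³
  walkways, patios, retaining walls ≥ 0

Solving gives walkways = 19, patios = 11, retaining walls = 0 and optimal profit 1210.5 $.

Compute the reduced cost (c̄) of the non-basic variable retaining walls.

-8.5

At the optimum: equipment uses 93 of 93 (binding); stone uses 109 of 109 (binding); soil uses 52 of 58 (slack = 6).
Slack constraints have shadow price 0 (complementary slackness).
Dual feasibility on the basic columns requires 2·y_equipment + 4·y_stone = 31, 5·y_equipment + 3·y_stone = 56.5.
Solving: y_equipment = 9.5, y_stone = 3.
Reduced cost of retaining walls: c₃ − yᵀa₃ = 42 − (9.5·5 + 3·1) = 42 − 50.5 = -8.5.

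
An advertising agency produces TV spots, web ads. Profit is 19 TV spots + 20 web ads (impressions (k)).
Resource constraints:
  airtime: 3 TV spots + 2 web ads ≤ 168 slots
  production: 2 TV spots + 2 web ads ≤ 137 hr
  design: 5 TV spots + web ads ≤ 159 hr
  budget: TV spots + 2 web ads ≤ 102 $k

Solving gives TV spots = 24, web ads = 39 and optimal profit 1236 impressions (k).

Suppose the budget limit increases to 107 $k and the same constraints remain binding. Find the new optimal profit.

Binding: design and budget. Non-binding: airtime (18 unused), production (11 unused).
By complementary slackness, y = 0 for the non-binding constraints.
From A_Bᵀ y = c: 5·y_design + 1·y_budget = 19; 1·y_design + 2·y_budget = 20.
→ y_design = 2 and y_budget = 9.
Δz = y_budget·Δb = 9 × (5) = 45, so new z* = 1236 + 45 = 1281.

1281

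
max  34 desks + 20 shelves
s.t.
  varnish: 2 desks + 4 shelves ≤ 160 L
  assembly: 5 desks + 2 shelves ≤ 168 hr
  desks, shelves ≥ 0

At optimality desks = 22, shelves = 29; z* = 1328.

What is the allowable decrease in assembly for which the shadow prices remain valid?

Binding constraints: varnish, assembly. The basis is B = [[2,4],[5,2]] with det -16.
Per unit decrease in assembly, x* moves by d = (-0.25, 0.125).
The basis stays optimal until desks reaches 0; allowable decrease = 88 hr.

88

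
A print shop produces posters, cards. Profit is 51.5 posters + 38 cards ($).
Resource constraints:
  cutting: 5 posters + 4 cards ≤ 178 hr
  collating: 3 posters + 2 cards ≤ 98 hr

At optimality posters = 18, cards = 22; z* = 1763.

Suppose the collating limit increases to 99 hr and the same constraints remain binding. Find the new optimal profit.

1771

At the optimum: cutting uses 178 of 178 (binding); collating uses 98 of 98 (binding).
Dual feasibility on the basic columns requires 5·y_cutting + 3·y_collating = 51.5, 4·y_cutting + 2·y_collating = 38.
→ y_cutting = 5.5 and y_collating = 8.
Δz = y_collating·Δb = 8 × (1) = 8, so new z* = 1763 + 8 = 1771.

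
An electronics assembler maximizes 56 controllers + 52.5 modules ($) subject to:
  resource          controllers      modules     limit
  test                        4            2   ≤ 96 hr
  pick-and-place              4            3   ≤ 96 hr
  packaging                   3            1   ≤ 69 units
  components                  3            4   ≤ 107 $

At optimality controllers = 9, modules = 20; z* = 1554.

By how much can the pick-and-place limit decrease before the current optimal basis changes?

15.75

Binding constraints: pick-and-place, components. The basis is B = [[4,3],[3,4]] with det 7.
Per unit decrease in pick-and-place, x* moves by d = (-0.5714, 0.4286).
The basis stays optimal until controllers reaches 0; allowable decrease = 15.75 hr.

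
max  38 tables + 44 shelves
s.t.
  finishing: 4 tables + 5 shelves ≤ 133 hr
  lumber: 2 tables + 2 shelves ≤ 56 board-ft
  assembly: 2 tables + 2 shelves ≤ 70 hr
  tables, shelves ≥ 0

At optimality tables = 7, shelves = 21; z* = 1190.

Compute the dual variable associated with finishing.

6

At the optimum: finishing uses 133 of 133 (binding); lumber uses 56 of 56 (binding); assembly uses 56 of 70 (slack = 14).
Slack constraints have shadow price 0 (complementary slackness).
The binding rows give the dual system: 4·y_finishing + 2·y_lumber = 38 and 5·y_finishing + 2·y_lumber = 44.
This yields shadow prices y_finishing = 6, y_lumber = 7.
Shadow price of finishing = 6.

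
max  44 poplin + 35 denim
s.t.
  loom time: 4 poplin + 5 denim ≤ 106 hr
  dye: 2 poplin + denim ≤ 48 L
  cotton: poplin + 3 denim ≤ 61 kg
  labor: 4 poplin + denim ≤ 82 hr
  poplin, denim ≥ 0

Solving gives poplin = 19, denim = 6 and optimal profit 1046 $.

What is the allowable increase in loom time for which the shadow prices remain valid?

32

Binding constraints: loom time, labor. The basis is B = [[4,5],[4,1]] with det -16.
Per unit increase in loom time, x* moves by d = (-0.0625, 0.25).
The basis stays optimal until dye becomes binding; allowable increase = 32 hr.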